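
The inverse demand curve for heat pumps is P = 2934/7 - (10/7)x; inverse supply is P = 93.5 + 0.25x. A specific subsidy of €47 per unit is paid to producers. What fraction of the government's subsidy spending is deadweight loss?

Pre-subsidy: 2934/7 - (10/7)x = 93.5 + 0.25x gives x* = 194 and P* = 142.
With the subsidy, sellers receive Ps = Pb + 47 for each unit, where Pb is the price buyers pay.
On the curves, Pb = 2934/7 - (10/7)x and Ps = 93.5 + 0.25x; the wedge Ps − Pb = 47 gives 93.5 + 0.25x − (2934/7 - (10/7)x) = 47, so x' = 222.
Then Pb = 2934/7 − (10/7)·222 = 102 and Ps = 93.5 + 0.25·222 = 149.
ΔCS = ½(194 + 222)(142 − 102) = 8320; ΔPS = ½(194 + 222)(149 − 142) = 1456.
Government spending = 47 × 222 = 10434.
DWL = ½ × 47 × (222 − 194) = 658; fraction = 658 / 10434 = 7/111.

DWL / government spending = 7/111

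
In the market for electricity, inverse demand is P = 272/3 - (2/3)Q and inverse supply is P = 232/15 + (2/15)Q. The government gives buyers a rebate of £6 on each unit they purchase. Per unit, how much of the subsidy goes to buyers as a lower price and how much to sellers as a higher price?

Buyers gain £5 per unit; sellers gain £1 per unit

Pre-subsidy: 272/3 - (2/3)Q = 232/15 + (2/15)Q gives Q* = 94 and P* = 28.
With the rebate, buyers effectively pay Pb = Ps − 6, where Ps is the price sellers receive.
On the curves, Pb = 272/3 - (2/3)Q and Ps = 232/15 + (2/15)Q; the wedge Ps − Pb = 6 gives 232/15 + (2/15)Q − (272/3 - (2/3)Q) = 6, so Q' = 101.5.
Then Pb = 272/3 − (2/3)·101.5 = 23 and Ps = 232/15 + (2/15)·101.5 = 29.
Buyers' price falls by P* − Pb = 28 − 23 = 5; sellers' price rises by Ps − P* = 29 − 28 = 1.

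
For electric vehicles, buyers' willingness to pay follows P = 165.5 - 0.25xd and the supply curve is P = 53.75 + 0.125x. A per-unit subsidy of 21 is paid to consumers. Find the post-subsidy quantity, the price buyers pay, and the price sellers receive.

Pre-subsidy: 165.5 - 0.25x = 53.75 + 0.125x gives x* = 298 and P* = 91.
With the rebate, buyers effectively pay Pb = Ps − 21, where Ps is the price sellers receive.
On the curves, Pb = 165.5 - 0.25x and Ps = 53.75 + 0.125x; the wedge Ps − Pb = 21 gives 53.75 + 0.125x − (165.5 - 0.25x) = 21, so x' = 354.
Then Pb = 165.5 − 0.25·354 = 77 and Ps = 53.75 + 0.125·354 = 98.

x' = 354; buyers pay 77; sellers receive 98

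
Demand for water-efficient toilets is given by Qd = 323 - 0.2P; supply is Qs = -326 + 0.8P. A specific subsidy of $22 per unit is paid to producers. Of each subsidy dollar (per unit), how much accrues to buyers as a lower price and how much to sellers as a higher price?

Buyers gain $17.6 per unit; sellers gain $4.4 per unit

Pre-subsidy: 323 - 0.2P = -326 + 0.8P gives P* = 649, Q* = 193.2.
With the subsidy, sellers receive Ps = Pb + 22 for each unit, where Pb is the price buyers pay.
Supply in terms of Pb becomes Qs = -326 + 0.8(Pb + 22) = -308.4 + 0.8Pb. Setting this equal to demand: 323 - 0.2Pb = -308.4 + 0.8Pb, so Pb = 631.4.
Sellers receive Ps = 631.4 + 22 = 653.4; Q' = 323 − 0.2·631.4 = 196.72.
Buyers' price falls by P* − Pb = 649 − 631.4 = 17.6; sellers' price rises by Ps − P* = 653.4 − 649 = 4.4.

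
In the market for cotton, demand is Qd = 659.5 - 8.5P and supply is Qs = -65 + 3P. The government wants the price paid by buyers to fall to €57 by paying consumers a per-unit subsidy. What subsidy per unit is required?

Required subsidy s = €23 per unit

At a buyer price of 57, quantity demanded is 659.5 − 8.5·57 = 175.
Sellers supply 175 only when they receive Ps with -65 + 3·Ps = 175, i.e. Ps = 80.
s = Ps − Pb = 80 − 57 = 23.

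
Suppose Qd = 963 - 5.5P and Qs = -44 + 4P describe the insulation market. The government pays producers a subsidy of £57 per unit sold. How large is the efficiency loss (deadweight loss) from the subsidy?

Pre-subsidy: 963 - 5.5P = -44 + 4P gives P* = 106, Q* = 380.
With the subsidy, sellers receive Ps = Pb + 57 for each unit, where Pb is the price buyers pay.
Supply in terms of Pb becomes Qs = -44 + 4(Pb + 57) = 184 + 4Pb. Setting this equal to demand: 963 - 5.5Pb = 184 + 4Pb, so Pb = 82.
Sellers receive Ps = 82 + 57 = 139; Q' = 963 − 5.5·82 = 512.
The subsidy expands output by 512 − 380 = 132 past the efficient level; on those units the gap between marginal cost and willingness to pay runs from 0 up to 57.
DWL = ½ × 57 × 132 = 3762.

Deadweight loss = £3762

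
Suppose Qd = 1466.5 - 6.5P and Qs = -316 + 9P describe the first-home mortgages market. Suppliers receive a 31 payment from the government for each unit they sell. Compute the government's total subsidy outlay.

Government cost = 25916

Pre-subsidy: 1466.5 - 6.5P = -316 + 9P gives P* = 115, Q* = 719.
With the subsidy, sellers receive Ps = Pb + 31 for each unit, where Pb is the price buyers pay.
Supply in terms of Pb becomes Qs = -316 + 9(Pb + 31) = -37 + 9Pb. Setting this equal to demand: 1466.5 - 6.5Pb = -37 + 9Pb, so Pb = 97.
Sellers receive Ps = 97 + 31 = 128; Q' = 1466.5 − 6.5·97 = 836.
Government outlay = subsidy × quantity = 31 × 836 = 25916.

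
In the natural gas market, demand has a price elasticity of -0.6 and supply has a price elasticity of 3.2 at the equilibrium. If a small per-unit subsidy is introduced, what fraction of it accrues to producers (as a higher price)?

For a small subsidy around the equilibrium, the benefit split depends on the relative slopes, which at a point are proportional to the elasticities.
Buyer share = εs/(εs + |εd|) = 3.2/(3.2 + 0.6) = 16/19; seller share = |εd|/(εs + |εd|) = 3/19.
So producers capture 3/19 of the subsidy.

Producer share = 3/19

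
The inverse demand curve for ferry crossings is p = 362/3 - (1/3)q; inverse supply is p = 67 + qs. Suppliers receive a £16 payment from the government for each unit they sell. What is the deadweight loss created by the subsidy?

Pre-subsidy: 362/3 - (1/3)q = 67 + q gives q* = 40.25 and p* = 107.25.
With the subsidy, sellers receive ps = pb + 16 for each unit, where pb is the price buyers pay.
On the curves, pb = 362/3 - (1/3)q and ps = 67 + q; the wedge ps − pb = 16 gives 67 + q − (362/3 - (1/3)q) = 16, so q' = 52.25.
Then pb = 362/3 − (1/3)·52.25 = 103.25 and ps = 67 + 1·52.25 = 119.25.
The subsidy expands output by 52.25 − 40.25 = 12 past the efficient level; on those units the gap between marginal cost and willingness to pay runs from 0 up to 16.
DWL = ½ × 16 × 12 = 96.

Deadweight loss = £96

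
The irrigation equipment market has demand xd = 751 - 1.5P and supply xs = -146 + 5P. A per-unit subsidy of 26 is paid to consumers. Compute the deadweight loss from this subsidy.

Deadweight loss = 390

Pre-subsidy: 751 - 1.5P = -146 + 5P gives P* = 138, x* = 544.
With the rebate, buyers effectively pay Pb = Ps − 26, where Ps is the price sellers receive.
Demand in terms of Ps becomes xd = 751 − 1.5(Ps − 26) = 790 - 1.5Ps. Setting this equal to supply: 790 - 1.5Ps = -146 + 5Ps, so Ps = 144.
Buyers pay Pb = 144 − 26 = 118; x' = -146 + 5·144 = 574.
The subsidy expands output by 574 − 544 = 30 past the efficient level; on those units the gap between marginal cost and willingness to pay runs from 0 up to 26.
DWL = ½ × 26 × 30 = 390.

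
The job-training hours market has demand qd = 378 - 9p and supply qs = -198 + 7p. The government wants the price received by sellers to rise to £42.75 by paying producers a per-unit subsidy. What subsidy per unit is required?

Required subsidy s = £12 per unit

At a seller price of 42.75, quantity supplied is -198 + 7·42.75 = 101.25.
Buyers absorb 101.25 only when they pay pb with 378 − 9·pb = 101.25, i.e. pb = 30.75.
s = ps − pb = 42.75 − 30.75 = 12.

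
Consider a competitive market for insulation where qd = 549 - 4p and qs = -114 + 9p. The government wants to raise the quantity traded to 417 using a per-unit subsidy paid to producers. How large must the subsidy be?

Required subsidy s = 26 per unit

At q = 417, invert demand for the buyer price: pb = (549 − 417)/4 = 33; invert supply for the seller price: ps = (417 − (-114))/9 = 59.
The subsidy must fill the gap: s = ps − pb = 59 − 33 = 26.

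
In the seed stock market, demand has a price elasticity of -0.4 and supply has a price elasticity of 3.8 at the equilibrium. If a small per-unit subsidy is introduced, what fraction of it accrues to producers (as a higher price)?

For a small subsidy around the equilibrium, the benefit split depends on the relative slopes, which at a point are proportional to the elasticities.
Buyer share = εs/(εs + |εd|) = 3.8/(3.8 + 0.4) = 19/21; seller share = |εd|/(εs + |εd|) = 2/21.
So producers capture 2/21 of the subsidy.

Producer share = 2/21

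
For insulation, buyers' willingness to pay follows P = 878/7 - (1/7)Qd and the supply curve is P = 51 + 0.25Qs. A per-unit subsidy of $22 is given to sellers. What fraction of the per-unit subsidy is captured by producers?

Producer share = 7/11

Pre-subsidy: 878/7 - (1/7)Q = 51 + 0.25Q gives Q* = 2084/11 and P* = 1082/11.
With the subsidy, sellers receive Ps = Pb + 22 for each unit, where Pb is the price buyers pay.
On the curves, Pb = 878/7 - (1/7)Q and Ps = 51 + 0.25Q; the wedge Ps − Pb = 22 gives 51 + 0.25Q − (878/7 - (1/7)Q) = 22, so Q' = 2700/11.
Then Pb = 878/7 − (1/7)·(2700/11) = 994/11 and Ps = 51 + 0.25·(2700/11) = 1236/11.
Buyers' price falls by P* − Pb = 1082/11 − 994/11 = 8; sellers' price rises by Ps − P* = 1236/11 − 1082/11 = 14.
So producers capture 14/22 = 7/11 of each unit of subsidy.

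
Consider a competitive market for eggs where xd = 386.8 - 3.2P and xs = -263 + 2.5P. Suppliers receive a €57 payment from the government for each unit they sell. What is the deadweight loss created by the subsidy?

Deadweight loss = €2280

Pre-subsidy: 386.8 - 3.2P = -263 + 2.5P gives P* = 114, x* = 22.
With the subsidy, sellers receive Ps = Pb + 57 for each unit, where Pb is the price buyers pay.
Supply in terms of Pb becomes xs = -263 + 2.5(Pb + 57) = -120.5 + 2.5Pb. Setting this equal to demand: 386.8 - 3.2Pb = -120.5 + 2.5Pb, so Pb = 89.
Sellers receive Ps = 89 + 57 = 146; x' = 386.8 − 3.2·89 = 102.
The subsidy expands output by 102 − 22 = 80 past the efficient level; on those units the gap between marginal cost and willingness to pay runs from 0 up to 57.
DWL = ½ × 57 × 80 = 2280.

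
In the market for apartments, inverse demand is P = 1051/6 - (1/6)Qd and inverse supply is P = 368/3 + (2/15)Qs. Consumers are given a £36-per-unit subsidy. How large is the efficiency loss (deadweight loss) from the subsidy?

Deadweight loss = £2160

Pre-subsidy: 1051/6 - (1/6)Q = 368/3 + (2/15)Q gives Q* = 175 and P* = 146.
With the rebate, buyers effectively pay Pb = Ps − 36, where Ps is the price sellers receive.
On the curves, Pb = 1051/6 - (1/6)Q and Ps = 368/3 + (2/15)Q; the wedge Ps − Pb = 36 gives 368/3 + (2/15)Q − (1051/6 - (1/6)Q) = 36, so Q' = 295.
Then Pb = 1051/6 − (1/6)·295 = 126 and Ps = 368/3 + (2/15)·295 = 162.
The subsidy expands output by 295 − 175 = 120 past the efficient level; on those units the gap between marginal cost and willingness to pay runs from 0 up to 36.
DWL = ½ × 36 × 120 = 2160.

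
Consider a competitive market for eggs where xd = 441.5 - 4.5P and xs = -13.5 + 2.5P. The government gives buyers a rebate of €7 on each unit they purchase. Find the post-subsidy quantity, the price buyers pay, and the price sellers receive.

Pre-subsidy: 441.5 - 4.5P = -13.5 + 2.5P gives P* = 65, x* = 149.
With the rebate, buyers effectively pay Pb = Ps − 7, where Ps is the price sellers receive.
Demand in terms of Ps becomes xd = 441.5 − 4.5(Ps − 7) = 473 - 4.5Ps. Setting this equal to supply: 473 - 4.5Ps = -13.5 + 2.5Ps, so Ps = 69.5.
Buyers pay Pb = 69.5 − 7 = 62.5; x' = -13.5 + 2.5·69.5 = 160.25.

x' = 160.25; buyers pay €62.5; sellers receive €69.5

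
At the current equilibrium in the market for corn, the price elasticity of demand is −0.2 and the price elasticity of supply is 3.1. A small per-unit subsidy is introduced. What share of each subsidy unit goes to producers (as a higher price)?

Producer share = 2/33

For a small subsidy around the equilibrium, the benefit split depends on the relative slopes, which at a point are proportional to the elasticities.
Buyer share = εs/(εs + |εd|) = 3.1/(3.1 + 0.2) = 31/33; seller share = |εd|/(εs + |εd|) = 2/33.
So producers capture 2/33 of the subsidy.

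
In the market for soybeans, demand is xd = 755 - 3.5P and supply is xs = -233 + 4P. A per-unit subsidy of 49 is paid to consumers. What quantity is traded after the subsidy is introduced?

Pre-subsidy: 755 - 3.5P = -233 + 4P gives P* = 1976/15, x* = 4409/15.
With the rebate, buyers effectively pay Pb = Ps − 49, where Ps is the price sellers receive.
Demand in terms of Ps becomes xd = 755 − 3.5(Ps − 49) = 926.5 - 3.5Ps. Setting this equal to supply: 926.5 - 3.5Ps = -233 + 4Ps, so Ps = 154.6.
Buyers pay Pb = 154.6 − 49 = 105.6; x' = -233 + 4·154.6 = 385.4.

x' = 385.4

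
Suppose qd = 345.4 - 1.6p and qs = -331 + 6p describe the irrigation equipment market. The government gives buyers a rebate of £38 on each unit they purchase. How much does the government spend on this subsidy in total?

Pre-subsidy: 345.4 - 1.6p = -331 + 6p gives p* = 89, q* = 203.
With the rebate, buyers effectively pay pb = ps − 38, where ps is the price sellers receive.
Demand in terms of ps becomes qd = 345.4 − 1.6(ps − 38) = 406.2 - 1.6ps. Setting this equal to supply: 406.2 - 1.6ps = -331 + 6ps, so ps = 97.
Buyers pay pb = 97 − 38 = 59; q' = -331 + 6·97 = 251.
Government outlay = subsidy × quantity = 38 × 251 = 9538.

Government cost = £9538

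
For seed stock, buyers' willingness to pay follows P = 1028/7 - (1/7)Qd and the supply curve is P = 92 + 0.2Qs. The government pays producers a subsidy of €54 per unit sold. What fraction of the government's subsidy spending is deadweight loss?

DWL / government spending = 63/254

Pre-subsidy: 1028/7 - (1/7)Q = 92 + 0.2Q gives Q* = 160 and P* = 124.
With the subsidy, sellers receive Ps = Pb + 54 for each unit, where Pb is the price buyers pay.
On the curves, Pb = 1028/7 - (1/7)Q and Ps = 92 + 0.2Q; the wedge Ps − Pb = 54 gives 92 + 0.2Q − (1028/7 - (1/7)Q) = 54, so Q' = 317.5.
Then Pb = 1028/7 − (1/7)·317.5 = 101.5 and Ps = 92 + 0.2·317.5 = 155.5.
ΔCS = ½(160 + 317.5)(124 − 101.5) = 5371.875; ΔPS = ½(160 + 317.5)(155.5 − 124) = 7520.625.
Government spending = 54 × 317.5 = 17145.
DWL = ½ × 54 × (317.5 − 160) = 4252.5; fraction = 4252.5 / 17145 = 63/254.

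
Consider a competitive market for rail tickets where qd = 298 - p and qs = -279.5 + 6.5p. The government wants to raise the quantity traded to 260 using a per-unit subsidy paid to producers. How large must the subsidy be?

At q = 260, invert demand for the buyer price: pb = (298 − 260)/1 = 38; invert supply for the seller price: ps = (260 − (-279.5))/6.5 = 83.
The subsidy must fill the gap: s = ps − pb = 83 − 38 = 45.

Required subsidy s = 45 per unit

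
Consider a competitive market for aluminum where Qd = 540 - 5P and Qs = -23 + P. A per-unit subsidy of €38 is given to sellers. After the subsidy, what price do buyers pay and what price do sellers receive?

Pre-subsidy: 540 - 5P = -23 + P gives P* = 563/6, Q* = 425/6.
With the subsidy, sellers receive Ps = Pb + 38 for each unit, where Pb is the price buyers pay.
Supply in terms of Pb becomes Qs = -23 + 1(Pb + 38) = 15 + Pb. Setting this equal to demand: 540 - 5Pb = 15 + Pb, so Pb = 87.5.
Sellers receive Ps = 87.5 + 38 = 125.5; Q' = 540 − 5·87.5 = 102.5.

Buyers pay €87.5; sellers receive €125.5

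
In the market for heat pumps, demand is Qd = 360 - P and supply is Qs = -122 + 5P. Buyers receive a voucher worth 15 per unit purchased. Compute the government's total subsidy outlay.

Government cost = 4382.5

Pre-subsidy: 360 - P = -122 + 5P gives P* = 241/3, Q* = 839/3.
With the rebate, buyers effectively pay Pb = Ps − 15, where Ps is the price sellers receive.
Demand in terms of Ps becomes Qd = 360 − 1(Ps − 15) = 375 - Ps. Setting this equal to supply: 375 - Ps = -122 + 5Ps, so Ps = 497/6.
Buyers pay Pb = 497/6 − 15 = 407/6; Q' = -122 + 5·(497/6) = 1753/6.
Government outlay = subsidy × quantity = 15 × 1753/6 = 4382.5.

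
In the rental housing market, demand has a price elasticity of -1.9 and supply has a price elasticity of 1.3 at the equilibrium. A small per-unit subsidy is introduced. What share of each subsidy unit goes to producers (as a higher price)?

For a small subsidy around the equilibrium, the benefit split depends on the relative slopes, which at a point are proportional to the elasticities.
Buyer share = εs/(εs + |εd|) = 1.3/(1.3 + 1.9) = 0.40625; seller share = |εd|/(εs + |εd|) = 0.59375.
So producers capture 0.59375 of the subsidy.

Producer share = 0.59375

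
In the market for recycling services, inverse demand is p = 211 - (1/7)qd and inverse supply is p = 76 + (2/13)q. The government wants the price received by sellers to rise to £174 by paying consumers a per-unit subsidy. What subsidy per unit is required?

Required subsidy s = £54 per unit

At a seller price of 174, quantity supplied is -494 + 6.5·174 = 637.
Buyers absorb 637 only when they pay pb = 211 − (1/7)·637 = 120.
s = ps − pb = 174 − 120 = 54.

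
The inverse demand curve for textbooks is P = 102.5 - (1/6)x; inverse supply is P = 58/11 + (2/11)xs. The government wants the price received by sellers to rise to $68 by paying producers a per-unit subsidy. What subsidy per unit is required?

Required subsidy s = $23 per unit

At a seller price of 68, quantity supplied is -29 + 5.5·68 = 345.
Buyers absorb 345 only when they pay Pb = 102.5 − (1/6)·345 = 45.
s = Ps − Pb = 68 − 45 = 23.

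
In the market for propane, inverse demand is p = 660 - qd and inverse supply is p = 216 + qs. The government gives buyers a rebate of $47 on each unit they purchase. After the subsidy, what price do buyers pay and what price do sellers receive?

Buyers pay $414.5; sellers receive $461.5

Pre-subsidy: 660 - q = 216 + q gives q* = 222 and p* = 438.
With the rebate, buyers effectively pay pb = ps − 47, where ps is the price sellers receive.
On the curves, pb = 660 - q and ps = 216 + q; the wedge ps − pb = 47 gives 216 + q − (660 - q) = 47, so q' = 245.5.
Then pb = 660 − 1·245.5 = 414.5 and ps = 216 + 1·245.5 = 461.5.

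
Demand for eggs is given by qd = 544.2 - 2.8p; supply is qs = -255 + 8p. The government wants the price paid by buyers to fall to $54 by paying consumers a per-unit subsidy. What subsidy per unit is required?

Required subsidy s = $27 per unit

At a buyer price of 54, quantity demanded is 544.2 − 2.8·54 = 393.
Sellers supply 393 only when they receive ps with -255 + 8·ps = 393, i.e. ps = 81.
s = ps − pb = 81 − 54 = 27.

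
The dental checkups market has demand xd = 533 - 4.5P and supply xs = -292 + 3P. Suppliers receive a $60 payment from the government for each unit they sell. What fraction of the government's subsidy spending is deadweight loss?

DWL / government spending = 27/73

Pre-subsidy: 533 - 4.5P = -292 + 3P gives P* = 110, x* = 38.
With the subsidy, sellers receive Ps = Pb + 60 for each unit, where Pb is the price buyers pay.
Supply in terms of Pb becomes xs = -292 + 3(Pb + 60) = -112 + 3Pb. Setting this equal to demand: 533 - 4.5Pb = -112 + 3Pb, so Pb = 86.
Sellers receive Ps = 86 + 60 = 146; x' = 533 − 4.5·86 = 146.
ΔCS = ½(38 + 146)(110 − 86) = 2208; ΔPS = ½(38 + 146)(146 − 110) = 3312.
Government spending = 60 × 146 = 8760.
DWL = ½ × 60 × (146 − 38) = 3240; fraction = 3240 / 8760 = 27/73.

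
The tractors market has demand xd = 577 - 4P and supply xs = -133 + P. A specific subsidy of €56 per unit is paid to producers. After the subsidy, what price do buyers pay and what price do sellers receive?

Buyers pay €130.8; sellers receive €186.8

Pre-subsidy: 577 - 4P = -133 + P gives P* = 142, x* = 9.
With the subsidy, sellers receive Ps = Pb + 56 for each unit, where Pb is the price buyers pay.
Supply in terms of Pb becomes xs = -133 + 1(Pb + 56) = -77 + Pb. Setting this equal to demand: 577 - 4Pb = -77 + Pb, so Pb = 130.8.
Sellers receive Ps = 130.8 + 56 = 186.8; x' = 577 − 4·130.8 = 53.8.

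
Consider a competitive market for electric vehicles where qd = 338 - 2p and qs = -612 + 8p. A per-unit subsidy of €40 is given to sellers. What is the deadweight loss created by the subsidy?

Pre-subsidy: 338 - 2p = -612 + 8p gives p* = 95, q* = 148.
With the subsidy, sellers receive ps = pb + 40 for each unit, where pb is the price buyers pay.
Supply in terms of pb becomes qs = -612 + 8(pb + 40) = -292 + 8pb. Setting this equal to demand: 338 - 2pb = -292 + 8pb, so pb = 63.
Sellers receive ps = 63 + 40 = 103; q' = 338 − 2·63 = 212.
The subsidy expands output by 212 − 148 = 64 past the efficient level; on those units the gap between marginal cost and willingness to pay runs from 0 up to 40.
DWL = ½ × 40 × 64 = 1280.

Deadweight loss = €1280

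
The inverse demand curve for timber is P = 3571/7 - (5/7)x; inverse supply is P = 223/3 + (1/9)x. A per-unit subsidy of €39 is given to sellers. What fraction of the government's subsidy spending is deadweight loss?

DWL / government spending = 63/1534

Pre-subsidy: 3571/7 - (5/7)x = 223/3 + (1/9)x gives x* = 528 and P* = 133.
With the subsidy, sellers receive Ps = Pb + 39 for each unit, where Pb is the price buyers pay.
On the curves, Pb = 3571/7 - (5/7)x and Ps = 223/3 + (1/9)x; the wedge Ps − Pb = 39 gives 223/3 + (1/9)x − (3571/7 - (5/7)x) = 39, so x' = 575.25.
Then Pb = 3571/7 − (5/7)·575.25 = 99.25 and Ps = 223/3 + (1/9)·575.25 = 138.25.
ΔCS = ½(528 + 575.25)(133 − 99.25) = 18617.34375; ΔPS = ½(528 + 575.25)(138.25 − 133) = 2896.03125.
Government spending = 39 × 575.25 = 22434.75.
DWL = ½ × 39 × (575.25 − 528) = 921.375; fraction = 921.375 / 22434.75 = 63/1534.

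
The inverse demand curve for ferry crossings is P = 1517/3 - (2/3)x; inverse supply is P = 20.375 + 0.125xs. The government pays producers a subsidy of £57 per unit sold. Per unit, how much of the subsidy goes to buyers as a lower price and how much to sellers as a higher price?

Pre-subsidy: 1517/3 - (2/3)x = 20.375 + 0.125x gives x* = 613 and P* = 97.
With the subsidy, sellers receive Ps = Pb + 57 for each unit, where Pb is the price buyers pay.
On the curves, Pb = 1517/3 - (2/3)x and Ps = 20.375 + 0.125x; the wedge Ps − Pb = 57 gives 20.375 + 0.125x − (1517/3 - (2/3)x) = 57, so x' = 685.
Then Pb = 1517/3 − (2/3)·685 = 49 and Ps = 20.375 + 0.125·685 = 106.
Buyers' price falls by P* − Pb = 97 − 49 = 48; sellers' price rises by Ps − P* = 106 − 97 = 9.

Buyers gain £48 per unit; sellers gain £9 per unit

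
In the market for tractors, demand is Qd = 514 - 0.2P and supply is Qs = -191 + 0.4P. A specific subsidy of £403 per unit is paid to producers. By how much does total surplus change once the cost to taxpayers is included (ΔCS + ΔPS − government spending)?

Pre-subsidy: 514 - 0.2P = -191 + 0.4P gives P* = 1175, Q* = 279.
With the subsidy, sellers receive Ps = Pb + 403 for each unit, where Pb is the price buyers pay.
Supply in terms of Pb becomes Qs = -191 + 0.4(Pb + 403) = -29.8 + 0.4Pb. Setting this equal to demand: 514 - 0.2Pb = -29.8 + 0.4Pb, so Pb = 2719/3.
Sellers receive Ps = 2719/3 + 403 = 3928/3; Q' = 514 − 0.2·(2719/3) = 4991/15.
ΔCS = ½(279 + 4991/15)(1175 − 2719/3) = 3697928/45; ΔPS = ½(279 + 4991/15)(3928/3 − 1175) = 1848964/45.
Government spending = 403 × 4991/15 = 2011373/15.
Net change = 3697928/45 + 1848964/45 − 2011373/15 = -162409/15. The loss equals the DWL triangle ½·403·806/15.

Net change in total surplus = -162409/15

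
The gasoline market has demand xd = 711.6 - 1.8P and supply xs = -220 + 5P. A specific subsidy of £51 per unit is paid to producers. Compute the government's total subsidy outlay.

Government cost = £27157.5

Pre-subsidy: 711.6 - 1.8P = -220 + 5P gives P* = 137, x* = 465.
With the subsidy, sellers receive Ps = Pb + 51 for each unit, where Pb is the price buyers pay.
Supply in terms of Pb becomes xs = -220 + 5(Pb + 51) = 35 + 5Pb. Setting this equal to demand: 711.6 - 1.8Pb = 35 + 5Pb, so Pb = 99.5.
Sellers receive Ps = 99.5 + 51 = 150.5; x' = 711.6 − 1.8·99.5 = 532.5.
Government outlay = subsidy × quantity = 51 × 532.5 = 27157.5.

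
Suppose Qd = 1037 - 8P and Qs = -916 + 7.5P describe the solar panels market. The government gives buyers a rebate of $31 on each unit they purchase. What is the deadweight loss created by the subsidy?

Pre-subsidy: 1037 - 8P = -916 + 7.5P gives P* = 126, Q* = 29.
With the rebate, buyers effectively pay Pb = Ps − 31, where Ps is the price sellers receive.
Demand in terms of Ps becomes Qd = 1037 − 8(Ps − 31) = 1285 - 8Ps. Setting this equal to supply: 1285 - 8Ps = -916 + 7.5Ps, so Ps = 142.
Buyers pay Pb = 142 − 31 = 111; Q' = -916 + 7.5·142 = 149.
The subsidy expands output by 149 − 29 = 120 past the efficient level; on those units the gap between marginal cost and willingness to pay runs from 0 up to 31.
DWL = ½ × 31 × 120 = 1860.

Deadweight loss = $1860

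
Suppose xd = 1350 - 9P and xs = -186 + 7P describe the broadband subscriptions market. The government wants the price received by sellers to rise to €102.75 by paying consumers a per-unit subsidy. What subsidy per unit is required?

Required subsidy s = €12 per unit

At a seller price of 102.75, quantity supplied is -186 + 7·102.75 = 533.25.
Buyers absorb 533.25 only when they pay Pb with 1350 − 9·Pb = 533.25, i.e. Pb = 90.75.
s = Ps − Pb = 102.75 − 90.75 = 12.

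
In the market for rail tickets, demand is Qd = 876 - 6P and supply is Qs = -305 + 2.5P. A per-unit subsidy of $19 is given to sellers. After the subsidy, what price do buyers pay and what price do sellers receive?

Buyers pay 2267/17; sellers receive 2590/17

Pre-subsidy: 876 - 6P = -305 + 2.5P gives P* = 2362/17, Q* = 720/17.
With the subsidy, sellers receive Ps = Pb + 19 for each unit, where Pb is the price buyers pay.
Supply in terms of Pb becomes Qs = -305 + 2.5(Pb + 19) = -257.5 + 2.5Pb. Setting this equal to demand: 876 - 6Pb = -257.5 + 2.5Pb, so Pb = 2267/17.
Sellers receive Ps = 2267/17 + 19 = 2590/17; Q' = 876 − 6·(2267/17) = 1290/17.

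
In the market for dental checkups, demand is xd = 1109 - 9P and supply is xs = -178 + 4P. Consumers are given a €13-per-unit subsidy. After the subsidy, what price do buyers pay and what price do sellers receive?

Buyers pay €95; sellers receive €108

Pre-subsidy: 1109 - 9P = -178 + 4P gives P* = 99, x* = 218.
With the rebate, buyers effectively pay Pb = Ps − 13, where Ps is the price sellers receive.
Demand in terms of Ps becomes xd = 1109 − 9(Ps − 13) = 1226 - 9Ps. Setting this equal to supply: 1226 - 9Ps = -178 + 4Ps, so Ps = 108.
Buyers pay Pb = 108 − 13 = 95; x' = -178 + 4·108 = 254.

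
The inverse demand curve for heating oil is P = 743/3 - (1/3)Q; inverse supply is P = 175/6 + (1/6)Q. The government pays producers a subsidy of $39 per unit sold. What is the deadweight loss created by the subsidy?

Pre-subsidy: 743/3 - (1/3)Q = 175/6 + (1/6)Q gives Q* = 437 and P* = 102.
With the subsidy, sellers receive Ps = Pb + 39 for each unit, where Pb is the price buyers pay.
On the curves, Pb = 743/3 - (1/3)Q and Ps = 175/6 + (1/6)Q; the wedge Ps − Pb = 39 gives 175/6 + (1/6)Q − (743/3 - (1/3)Q) = 39, so Q' = 515.
Then Pb = 743/3 − (1/3)·515 = 76 and Ps = 175/6 + (1/6)·515 = 115.
The subsidy expands output by 515 − 437 = 78 past the efficient level; on those units the gap between marginal cost and willingness to pay runs from 0 up to 39.
DWL = ½ × 39 × 78 = 1521.

Deadweight loss = $1521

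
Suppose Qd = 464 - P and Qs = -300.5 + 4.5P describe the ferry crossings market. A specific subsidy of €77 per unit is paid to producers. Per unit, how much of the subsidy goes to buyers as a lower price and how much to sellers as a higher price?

Pre-subsidy: 464 - P = -300.5 + 4.5P gives P* = 139, Q* = 325.
With the subsidy, sellers receive Ps = Pb + 77 for each unit, where Pb is the price buyers pay.
Supply in terms of Pb becomes Qs = -300.5 + 4.5(Pb + 77) = 46 + 4.5Pb. Setting this equal to demand: 464 - Pb = 46 + 4.5Pb, so Pb = 76.
Sellers receive Ps = 76 + 77 = 153; Q' = 464 − 1·76 = 388.
Buyers' price falls by P* − Pb = 139 − 76 = 63; sellers' price rises by Ps − P* = 153 − 139 = 14.

Buyers gain €63 per unit; sellers gain €14 per unit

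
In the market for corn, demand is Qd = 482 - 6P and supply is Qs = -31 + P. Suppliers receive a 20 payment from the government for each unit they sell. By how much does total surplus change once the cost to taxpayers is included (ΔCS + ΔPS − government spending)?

Pre-subsidy: 482 - 6P = -31 + P gives P* = 513/7, Q* = 296/7.
With the subsidy, sellers receive Ps = Pb + 20 for each unit, where Pb is the price buyers pay.
Supply in terms of Pb becomes Qs = -31 + 1(Pb + 20) = -11 + Pb. Setting this equal to demand: 482 - 6Pb = -11 + Pb, so Pb = 493/7.
Sellers receive Ps = 493/7 + 20 = 633/7; Q' = 482 − 6·(493/7) = 416/7.
ΔCS = ½(296/7 + 416/7)(513/7 − 493/7) = 7120/49; ΔPS = ½(296/7 + 416/7)(633/7 − 513/7) = 42720/49.
Government spending = 20 × 416/7 = 8320/7.
Net change = 7120/49 + 42720/49 − 8320/7 = -1200/7. The loss equals the DWL triangle ½·20·120/7.

Net change in total surplus = -1200/7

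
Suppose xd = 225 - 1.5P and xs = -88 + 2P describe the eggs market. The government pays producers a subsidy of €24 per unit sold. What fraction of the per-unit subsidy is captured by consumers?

Consumer share = 4/7

Pre-subsidy: 225 - 1.5P = -88 + 2P gives P* = 626/7, x* = 636/7.
With the subsidy, sellers receive Ps = Pb + 24 for each unit, where Pb is the price buyers pay.
Supply in terms of Pb becomes xs = -88 + 2(Pb + 24) = -40 + 2Pb. Setting this equal to demand: 225 - 1.5Pb = -40 + 2Pb, so Pb = 530/7.
Sellers receive Ps = 530/7 + 24 = 698/7; x' = 225 − 1.5·(530/7) = 780/7.
Buyers' price falls by P* − Pb = 626/7 − 530/7 = 96/7; sellers' price rises by Ps − P* = 698/7 − 626/7 = 72/7.
So consumers capture (96/7)/24 = 4/7 of each unit of subsidy.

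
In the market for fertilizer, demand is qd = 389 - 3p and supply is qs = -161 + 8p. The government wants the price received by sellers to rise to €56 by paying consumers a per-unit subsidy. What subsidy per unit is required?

Required subsidy s = €22 per unit

At a seller price of 56, quantity supplied is -161 + 8·56 = 287.
Buyers absorb 287 only when they pay pb with 389 − 3·pb = 287, i.e. pb = 34.
s = ps − pb = 56 − 34 = 22.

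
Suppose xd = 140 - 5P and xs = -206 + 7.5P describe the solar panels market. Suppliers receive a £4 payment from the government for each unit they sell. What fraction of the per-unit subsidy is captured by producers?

Producer share = 0.4

Pre-subsidy: 140 - 5P = -206 + 7.5P gives P* = 27.68, x* = 1.6.
With the subsidy, sellers receive Ps = Pb + 4 for each unit, where Pb is the price buyers pay.
Supply in terms of Pb becomes xs = -206 + 7.5(Pb + 4) = -176 + 7.5Pb. Setting this equal to demand: 140 - 5Pb = -176 + 7.5Pb, so Pb = 25.28.
Sellers receive Ps = 25.28 + 4 = 29.28; x' = 140 − 5·25.28 = 13.6.
Buyers' price falls by P* − Pb = 27.68 − 25.28 = 2.4; sellers' price rises by Ps − P* = 29.28 − 27.68 = 1.6.
So producers capture 1.6/4 = 0.4 of each unit of subsidy.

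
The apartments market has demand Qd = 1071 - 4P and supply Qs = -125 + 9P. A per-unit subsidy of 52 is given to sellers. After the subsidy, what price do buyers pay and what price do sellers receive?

Pre-subsidy: 1071 - 4P = -125 + 9P gives P* = 92, Q* = 703.
With the subsidy, sellers receive Ps = Pb + 52 for each unit, where Pb is the price buyers pay.
Supply in terms of Pb becomes Qs = -125 + 9(Pb + 52) = 343 + 9Pb. Setting this equal to demand: 1071 - 4Pb = 343 + 9Pb, so Pb = 56.
Sellers receive Ps = 56 + 52 = 108; Q' = 1071 − 4·56 = 847.

Buyers pay 56; sellers receive 108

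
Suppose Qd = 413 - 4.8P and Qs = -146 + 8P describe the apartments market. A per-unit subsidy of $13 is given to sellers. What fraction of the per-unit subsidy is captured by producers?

Pre-subsidy: 413 - 4.8P = -146 + 8P gives P* = 43.671875, Q* = 203.375.
With the subsidy, sellers receive Ps = Pb + 13 for each unit, where Pb is the price buyers pay.
Supply in terms of Pb becomes Qs = -146 + 8(Pb + 13) = -42 + 8Pb. Setting this equal to demand: 413 - 4.8Pb = -42 + 8Pb, so Pb = 35.546875.
Sellers receive Ps = 35.546875 + 13 = 48.546875; Q' = 413 − 4.8·35.546875 = 242.375.
Buyers' price falls by P* − Pb = 43.671875 − 35.546875 = 8.125; sellers' price rises by Ps − P* = 48.546875 − 43.671875 = 4.875.
So producers capture 4.875/13 = 0.375 of each unit of subsidy.

Producer share = 0.375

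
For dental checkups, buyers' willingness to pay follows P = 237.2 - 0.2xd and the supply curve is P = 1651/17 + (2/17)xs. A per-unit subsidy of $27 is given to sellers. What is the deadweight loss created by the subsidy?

Deadweight loss = $1147.5

Pre-subsidy: 237.2 - 0.2x = 1651/17 + (2/17)x gives x* = 441 and P* = 149.
With the subsidy, sellers receive Ps = Pb + 27 for each unit, where Pb is the price buyers pay.
On the curves, Pb = 237.2 - 0.2x and Ps = 1651/17 + (2/17)x; the wedge Ps − Pb = 27 gives 1651/17 + (2/17)x − (237.2 - 0.2x) = 27, so x' = 526.
Then Pb = 237.2 − 0.2·526 = 132 and Ps = 1651/17 + (2/17)·526 = 159.
The subsidy expands output by 526 − 441 = 85 past the efficient level; on those units the gap between marginal cost and willingness to pay runs from 0 up to 27.
DWL = ½ × 27 × 85 = 1147.5.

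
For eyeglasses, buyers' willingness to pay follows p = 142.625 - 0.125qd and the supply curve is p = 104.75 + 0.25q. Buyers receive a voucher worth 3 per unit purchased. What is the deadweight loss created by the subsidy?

Deadweight loss = 12

Pre-subsidy: 142.625 - 0.125q = 104.75 + 0.25q gives q* = 101 and p* = 130.
With the rebate, buyers effectively pay pb = ps − 3, where ps is the price sellers receive.
On the curves, pb = 142.625 - 0.125q and ps = 104.75 + 0.25q; the wedge ps − pb = 3 gives 104.75 + 0.25q − (142.625 - 0.125q) = 3, so q' = 109.
Then pb = 142.625 − 0.125·109 = 129 and ps = 104.75 + 0.25·109 = 132.
The subsidy expands output by 109 − 101 = 8 past the efficient level; on those units the gap between marginal cost and willingness to pay runs from 0 up to 3.
DWL = ½ × 3 × 8 = 12.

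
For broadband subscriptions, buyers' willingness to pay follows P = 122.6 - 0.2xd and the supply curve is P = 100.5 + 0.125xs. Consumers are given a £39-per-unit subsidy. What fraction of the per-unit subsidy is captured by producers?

Producer share = 5/13

Pre-subsidy: 122.6 - 0.2x = 100.5 + 0.125x gives x* = 68 and P* = 109.
With the rebate, buyers effectively pay Pb = Ps − 39, where Ps is the price sellers receive.
On the curves, Pb = 122.6 - 0.2x and Ps = 100.5 + 0.125x; the wedge Ps − Pb = 39 gives 100.5 + 0.125x − (122.6 - 0.2x) = 39, so x' = 188.
Then Pb = 122.6 − 0.2·188 = 85 and Ps = 100.5 + 0.125·188 = 124.
Buyers' price falls by P* − Pb = 109 − 85 = 24; sellers' price rises by Ps − P* = 124 − 109 = 15.
So producers capture 15/39 = 5/13 of each unit of subsidy.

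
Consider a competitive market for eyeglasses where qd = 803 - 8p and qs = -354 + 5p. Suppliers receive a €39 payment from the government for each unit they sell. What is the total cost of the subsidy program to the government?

Government cost = €8229

Pre-subsidy: 803 - 8p = -354 + 5p gives p* = 89, q* = 91.
With the subsidy, sellers receive ps = pb + 39 for each unit, where pb is the price buyers pay.
Supply in terms of pb becomes qs = -354 + 5(pb + 39) = -159 + 5pb. Setting this equal to demand: 803 - 8pb = -159 + 5pb, so pb = 74.
Sellers receive ps = 74 + 39 = 113; q' = 803 − 8·74 = 211.
Government outlay = subsidy × quantity = 39 × 211 = 8229.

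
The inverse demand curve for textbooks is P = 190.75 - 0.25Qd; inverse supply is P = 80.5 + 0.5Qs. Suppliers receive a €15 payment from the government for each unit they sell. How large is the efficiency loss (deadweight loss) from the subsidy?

Deadweight loss = €150

Pre-subsidy: 190.75 - 0.25Q = 80.5 + 0.5Q gives Q* = 147 and P* = 154.
With the subsidy, sellers receive Ps = Pb + 15 for each unit, where Pb is the price buyers pay.
On the curves, Pb = 190.75 - 0.25Q and Ps = 80.5 + 0.5Q; the wedge Ps − Pb = 15 gives 80.5 + 0.5Q − (190.75 - 0.25Q) = 15, so Q' = 167.
Then Pb = 190.75 − 0.25·167 = 149 and Ps = 80.5 + 0.5·167 = 164.
The subsidy expands output by 167 − 147 = 20 past the efficient level; on those units the gap between marginal cost and willingness to pay runs from 0 up to 15.
DWL = ½ × 15 × 20 = 150.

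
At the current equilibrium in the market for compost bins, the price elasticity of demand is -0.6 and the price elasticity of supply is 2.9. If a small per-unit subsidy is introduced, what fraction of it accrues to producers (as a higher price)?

For a small subsidy around the equilibrium, the benefit split depends on the relative slopes, which at a point are proportional to the elasticities.
Buyer share = εs/(εs + |εd|) = 2.9/(2.9 + 0.6) = 29/35; seller share = |εd|/(εs + |εd|) = 6/35.
So producers capture 6/35 of the subsidy.

Producer share = 6/35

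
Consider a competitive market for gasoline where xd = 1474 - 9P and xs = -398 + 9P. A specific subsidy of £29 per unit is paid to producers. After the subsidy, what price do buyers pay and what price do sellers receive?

Pre-subsidy: 1474 - 9P = -398 + 9P gives P* = 104, x* = 538.
With the subsidy, sellers receive Ps = Pb + 29 for each unit, where Pb is the price buyers pay.
Supply in terms of Pb becomes xs = -398 + 9(Pb + 29) = -137 + 9Pb. Setting this equal to demand: 1474 - 9Pb = -137 + 9Pb, so Pb = 89.5.
Sellers receive Ps = 89.5 + 29 = 118.5; x' = 1474 − 9·89.5 = 668.5.

Buyers pay £89.5; sellers receive £118.5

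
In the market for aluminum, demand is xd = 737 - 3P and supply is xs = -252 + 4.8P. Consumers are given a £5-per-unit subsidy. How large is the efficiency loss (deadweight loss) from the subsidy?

Deadweight loss = 300/13

Pre-subsidy: 737 - 3P = -252 + 4.8P gives P* = 4945/39, x* = 4636/13.
With the rebate, buyers effectively pay Pb = Ps − 5, where Ps is the price sellers receive.
Demand in terms of Ps becomes xd = 737 − 3(Ps − 5) = 752 - 3Ps. Setting this equal to supply: 752 - 3Ps = -252 + 4.8Ps, so Ps = 5020/39.
Buyers pay Pb = 5020/39 − 5 = 4825/39; x' = -252 + 4.8·(5020/39) = 4756/13.
The subsidy expands output by 4756/13 − 4636/13 = 120/13 past the efficient level; on those units the gap between marginal cost and willingness to pay runs from 0 up to 5.
DWL = ½ × 5 × 120/13 = 300/13.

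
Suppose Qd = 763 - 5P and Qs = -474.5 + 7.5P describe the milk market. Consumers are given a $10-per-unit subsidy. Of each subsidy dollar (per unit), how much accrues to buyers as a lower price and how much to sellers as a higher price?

Pre-subsidy: 763 - 5P = -474.5 + 7.5P gives P* = 99, Q* = 268.
With the rebate, buyers effectively pay Pb = Ps − 10, where Ps is the price sellers receive.
Demand in terms of Ps becomes Qd = 763 − 5(Ps − 10) = 813 - 5Ps. Setting this equal to supply: 813 - 5Ps = -474.5 + 7.5Ps, so Ps = 103.
Buyers pay Pb = 103 − 10 = 93; Q' = -474.5 + 7.5·103 = 298.
Buyers' price falls by P* − Pb = 99 − 93 = 6; sellers' price rises by Ps − P* = 103 − 99 = 4.

Buyers gain $6 per unit; sellers gain $4 per unit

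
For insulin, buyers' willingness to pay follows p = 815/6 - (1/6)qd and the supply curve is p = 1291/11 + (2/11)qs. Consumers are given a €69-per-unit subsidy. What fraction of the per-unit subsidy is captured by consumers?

Pre-subsidy: 815/6 - (1/6)q = 1291/11 + (2/11)q gives q* = 53 and p* = 127.
With the rebate, buyers effectively pay pb = ps − 69, where ps is the price sellers receive.
On the curves, pb = 815/6 - (1/6)q and ps = 1291/11 + (2/11)q; the wedge ps − pb = 69 gives 1291/11 + (2/11)q − (815/6 - (1/6)q) = 69, so q' = 251.
Then pb = 815/6 − (1/6)·251 = 94 and ps = 1291/11 + (2/11)·251 = 163.
Buyers' price falls by p* − pb = 127 − 94 = 33; sellers' price rises by ps − p* = 163 − 127 = 36.
So consumers capture 33/69 = 11/23 of each unit of subsidy.

Consumer share = 11/23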